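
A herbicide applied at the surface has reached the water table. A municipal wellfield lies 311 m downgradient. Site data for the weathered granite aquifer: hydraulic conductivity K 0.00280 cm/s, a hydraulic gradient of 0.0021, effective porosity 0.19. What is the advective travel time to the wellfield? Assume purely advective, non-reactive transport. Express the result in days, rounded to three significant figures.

11600 days

K = 0.00280 cm/s × 864 = 2.419 m/d
Darcy flux q = K·i = 2.419 × 0.0021 = 0.005080 m/d
v_s = q/n_e = 0.005080/0.19 = 0.02674 m/d
t = L / v = 311 / 0.02674 = 11630 d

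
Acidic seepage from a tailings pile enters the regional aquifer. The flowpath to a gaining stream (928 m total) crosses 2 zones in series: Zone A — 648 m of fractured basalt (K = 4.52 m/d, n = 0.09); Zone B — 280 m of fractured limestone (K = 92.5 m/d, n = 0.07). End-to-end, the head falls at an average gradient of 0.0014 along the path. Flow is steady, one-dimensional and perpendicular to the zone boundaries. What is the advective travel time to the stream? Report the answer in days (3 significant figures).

For zones in series the flux q is common to all zones; the equivalent conductivity is the harmonic (thickness-weighted) mean, K_eq = L_total / Σ(L_j/K_j).
Σ(L/K) = 648/4.52 + 280/92.5 = 143.4 + 3.027 = 146.4 d
K_eq = L_total / Σ(L/K) = 928 / 146.4 = 6.339 m/d
q = K_eq · i = 6.339 × 0.0014 = 0.008875 m/d (same in every zone)
Zone A: v = q/n = 0.008875/0.09 = 0.09861 m/d → t_A = 648/0.09861 = 6571 d
Zone B: v = q/n = 0.008875/0.07 = 0.1268 m/d → t_B = 280/0.1268 = 2208 d
Total t = 6571 + 2208 = 8780 d

8780 days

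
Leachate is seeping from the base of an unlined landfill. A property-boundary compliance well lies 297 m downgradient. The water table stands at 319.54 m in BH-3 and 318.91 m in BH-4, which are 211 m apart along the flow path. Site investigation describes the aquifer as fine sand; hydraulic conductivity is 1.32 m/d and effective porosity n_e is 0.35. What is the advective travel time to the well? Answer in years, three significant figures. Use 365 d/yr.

Hydraulic gradient i = (319.54 − 318.91) / 211 = 0.63 / 211 = 0.002986
Specific discharge q = 1.32 × 0.002986 = 0.003941 m/d
v_s = q/n_e = 0.003941/0.35 = 0.01126 m/d
t = L / v = 297 / 0.01126 = 26370 d
   = 26370 / 365 = 72.3 yr

72.3 years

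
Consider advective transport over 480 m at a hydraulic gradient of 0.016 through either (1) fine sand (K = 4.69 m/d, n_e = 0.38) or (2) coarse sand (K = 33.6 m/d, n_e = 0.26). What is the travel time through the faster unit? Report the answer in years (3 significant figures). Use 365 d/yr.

Unit 1 (fine sand): v = 4.69×0.016/0.38 = 0.1975 m/d, t = 480/0.1975 = 2431 d
Unit 2 (coarse sand): v = 33.6×0.016/0.26 = 2.068 m/d, t = 480/2.068 = 232.1 d
Faster: 232.1 d / 365 = 0.636 yr

0.636 years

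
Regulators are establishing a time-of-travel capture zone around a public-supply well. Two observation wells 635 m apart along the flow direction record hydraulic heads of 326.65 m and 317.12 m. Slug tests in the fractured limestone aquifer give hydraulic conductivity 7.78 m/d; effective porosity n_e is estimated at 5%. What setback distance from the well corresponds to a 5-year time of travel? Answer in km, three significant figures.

4.26 km

Hydraulic gradient i = (326.65 − 317.12) / 635 = 9.53 / 635 = 0.01501
q = Ki = 7.78 × 0.01501 = 0.1168 m/d
v = Ki/n = 7.78·0.01501/0.05 = 2.335 m/d
T = 5 yr × 365 = 1825 d
L = v × T = 2.335 × 1825 = 4262 m
   = 4.26 km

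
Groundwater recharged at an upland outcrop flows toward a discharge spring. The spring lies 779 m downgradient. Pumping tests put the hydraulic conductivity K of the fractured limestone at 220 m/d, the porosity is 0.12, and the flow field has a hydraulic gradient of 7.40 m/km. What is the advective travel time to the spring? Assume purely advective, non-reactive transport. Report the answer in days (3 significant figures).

Specific discharge q = 220 × 0.0074 = 1.628 m/d
Average linear velocity = 1.628 / 0.12 = 13.57 m/d
t = L / v = 779 / 13.57 = 57.42 d

57.4 days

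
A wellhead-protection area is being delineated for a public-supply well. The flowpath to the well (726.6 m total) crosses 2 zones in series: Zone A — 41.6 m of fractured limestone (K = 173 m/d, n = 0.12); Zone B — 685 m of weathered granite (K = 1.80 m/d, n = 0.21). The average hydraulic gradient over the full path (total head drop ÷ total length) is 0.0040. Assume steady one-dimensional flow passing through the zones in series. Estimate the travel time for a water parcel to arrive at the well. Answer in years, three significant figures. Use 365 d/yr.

53.4 years

Steady 1-D flow in series ⇒ the Darcy flux q is identical in every zone and the zone head losses add (resistances L/K in series).
Σ(L/K) = 41.6/173 + 685/1.80 = 0.2405 + 380.6 = 380.8 d
K_eq = L_total / Σ(L/K) = 726.6 / 380.8 = 1.908 m/d
q = K_eq · i = 1.908 × 0.0040 = 0.007632 m/d (same in every zone)
Zone A: v = q/n = 0.007632/0.12 = 0.06360 m/d → t_A = 41.6/0.06360 = 654.1 d
Zone B: v = q/n = 0.007632/0.21 = 0.03634 m/d → t_B = 685/0.03634 = 18850 d
Total t = 654.1 + 18850 = 19500 d
   = 19500 / 365 = 53.4 yr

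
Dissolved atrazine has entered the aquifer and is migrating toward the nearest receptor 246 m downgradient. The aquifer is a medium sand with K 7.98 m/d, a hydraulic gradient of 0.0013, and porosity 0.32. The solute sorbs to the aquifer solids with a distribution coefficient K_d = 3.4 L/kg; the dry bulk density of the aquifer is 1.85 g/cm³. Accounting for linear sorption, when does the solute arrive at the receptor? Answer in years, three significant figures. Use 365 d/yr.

q = Ki = 7.98 × 0.0013 = 0.01037 m/d
Seepage velocity v = q / n = 0.01037 / 0.32 = 0.03242 m/d
Retardation R = 1 + ρ_b·K_d/n = 1 + 1.85×3.4/0.32 = 20.66
Contaminant velocity v_c = v/R = 0.03242/20.66 = 0.001569 m/d
t = L/v_c = 246/0.001569 = 156700 d
   = 156700/365 = 429 yr

429 years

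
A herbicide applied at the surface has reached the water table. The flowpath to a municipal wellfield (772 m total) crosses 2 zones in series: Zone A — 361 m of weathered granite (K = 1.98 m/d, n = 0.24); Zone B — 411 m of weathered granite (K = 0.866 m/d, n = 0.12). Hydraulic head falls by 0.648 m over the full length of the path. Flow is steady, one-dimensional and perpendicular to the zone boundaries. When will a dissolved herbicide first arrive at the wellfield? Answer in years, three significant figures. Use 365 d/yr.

Continuity: the same q passes through each zone, so ΔH = q·Σ(L_j/K_j) — the zones act as resistances in series.
Σ(L/K) = 361/1.98 + 411/0.866 = 182.3 + 474.6 = 656.9 d
q = ΔH / Σ(L/K) = 0.648 / 656.9 = 9.864e-4 m/d (same in every zone)
Zone A: v = q/n = 9.864e-4/0.24 = 0.004110 m/d → t_A = 361/0.004110 = 87830 d
Zone B: v = q/n = 9.864e-4/0.12 = 0.008220 m/d → t_B = 411/0.008220 = 50000 d
Total t = 87830 + 50000 = 137800 d
   = 137800 / 365 = 378 yr

378 years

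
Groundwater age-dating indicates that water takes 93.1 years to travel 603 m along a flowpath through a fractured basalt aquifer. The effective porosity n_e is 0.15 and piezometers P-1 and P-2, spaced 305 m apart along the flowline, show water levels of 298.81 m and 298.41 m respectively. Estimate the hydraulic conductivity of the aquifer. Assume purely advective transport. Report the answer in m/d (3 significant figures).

Hydraulic gradient i = (298.81 − 298.41) / 305 = 0.40 / 305 = 0.001311
t = 93.1 years = 33980 d
v = L / t = 603 / 33980 = 0.01774 m/d
K = v · n / i = 0.01774 × 0.15 / 0.001311 = 2.03 m/d

2.03 m/d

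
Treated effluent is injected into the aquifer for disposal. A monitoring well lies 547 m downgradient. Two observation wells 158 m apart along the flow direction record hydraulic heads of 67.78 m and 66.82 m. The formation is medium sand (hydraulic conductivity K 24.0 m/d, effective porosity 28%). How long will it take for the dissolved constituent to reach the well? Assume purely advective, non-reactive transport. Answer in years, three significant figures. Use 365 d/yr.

2.88 years

Hydraulic gradient i = (67.78 − 66.82) / 158 = 0.96 / 158 = 0.006076
Specific discharge q = 24.0 × 0.006076 = 0.1458 m/d
Average linear velocity = 0.1458 / 0.28 = 0.5208 m/d
t = L / v = 547 / 0.5208 = 1050 d
   = 1050 / 365 = 2.88 yr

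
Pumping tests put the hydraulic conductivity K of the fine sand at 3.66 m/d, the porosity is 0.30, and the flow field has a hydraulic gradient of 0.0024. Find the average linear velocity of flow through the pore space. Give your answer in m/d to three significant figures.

Specific discharge q = 3.66 × 0.0024 = 0.008784 m/d
Average linear velocity = 0.008784 / 0.30 = 0.02928 m/d

0.0293 m/d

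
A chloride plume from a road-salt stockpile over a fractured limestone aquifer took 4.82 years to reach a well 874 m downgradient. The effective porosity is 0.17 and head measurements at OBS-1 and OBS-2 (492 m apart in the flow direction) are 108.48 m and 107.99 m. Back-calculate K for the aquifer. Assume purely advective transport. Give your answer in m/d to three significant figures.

Hydraulic gradient i = (108.48 − 107.99) / 492 = 0.49 / 492 = 9.959e-4
t = 4.82 years = 1759 d
v = L / t = 874 / 1759 = 0.4968 m/d
K = v · n / i = 0.4968 × 0.17 / 9.959e-4 = 84.8 m/d

84.8 m/d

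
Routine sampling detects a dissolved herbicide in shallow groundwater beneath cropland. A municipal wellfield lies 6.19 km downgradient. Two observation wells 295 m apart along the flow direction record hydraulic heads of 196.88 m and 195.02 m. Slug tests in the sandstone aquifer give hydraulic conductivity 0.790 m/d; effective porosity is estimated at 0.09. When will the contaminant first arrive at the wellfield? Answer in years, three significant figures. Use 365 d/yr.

Hydraulic gradient i = (196.88 − 195.02) / 295 = 1.86 / 295 = 0.006305
Darcy flux q = K·i = 0.790 × 0.006305 = 0.004981 m/d
Average linear velocity = 0.004981 / 0.09 = 0.05534 m/d
L = 6.19 km = 6190 m
t = L / v = 6190 / 0.05534 = 111800 d
   = 111800 / 365 = 306 yr

306 years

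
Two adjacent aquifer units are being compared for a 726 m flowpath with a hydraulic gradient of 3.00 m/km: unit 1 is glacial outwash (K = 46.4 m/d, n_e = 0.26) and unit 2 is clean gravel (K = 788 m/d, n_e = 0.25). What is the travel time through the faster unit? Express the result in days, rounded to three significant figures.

Unit 1 (glacial outwash): v = 46.4×0.0030/0.26 = 0.5354 m/d, t = 726/0.5354 = 1356 d
Unit 2 (clean gravel): v = 788×0.0030/0.25 = 9.456 m/d, t = 726/9.456 = 76.78 d
Faster unit: t = 76.8 d

76.8 days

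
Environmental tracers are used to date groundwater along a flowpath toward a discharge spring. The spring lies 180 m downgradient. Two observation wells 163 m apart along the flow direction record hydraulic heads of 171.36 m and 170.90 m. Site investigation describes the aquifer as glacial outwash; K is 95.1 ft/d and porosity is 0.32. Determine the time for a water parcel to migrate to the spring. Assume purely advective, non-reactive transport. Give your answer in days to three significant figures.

Hydraulic gradient i = (171.36 − 170.90) / 163 = 0.46 / 163 = 0.002822
K = 95.1 ft/d × 0.3048 = 28.99 m/d
q = Ki = 28.99 × 0.002822 = 0.08180 m/d
v_s = q/n_e = 0.08180/0.32 = 0.2556 m/d
t = L / v = 180 / 0.2556 = 704.1 d

704 days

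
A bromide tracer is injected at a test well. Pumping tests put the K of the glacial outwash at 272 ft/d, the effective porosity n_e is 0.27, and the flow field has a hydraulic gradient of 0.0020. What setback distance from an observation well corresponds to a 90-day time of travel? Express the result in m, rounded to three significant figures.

55.3 m

K = 272 ft/d × 0.3048 = 82.91 m/d
Darcy flux q = K·i = 82.91 × 0.0020 = 0.1658 m/d
Average linear velocity = 0.1658 / 0.27 = 0.6141 m/d
L = v × T = 0.6141 × 90 = 55.27 m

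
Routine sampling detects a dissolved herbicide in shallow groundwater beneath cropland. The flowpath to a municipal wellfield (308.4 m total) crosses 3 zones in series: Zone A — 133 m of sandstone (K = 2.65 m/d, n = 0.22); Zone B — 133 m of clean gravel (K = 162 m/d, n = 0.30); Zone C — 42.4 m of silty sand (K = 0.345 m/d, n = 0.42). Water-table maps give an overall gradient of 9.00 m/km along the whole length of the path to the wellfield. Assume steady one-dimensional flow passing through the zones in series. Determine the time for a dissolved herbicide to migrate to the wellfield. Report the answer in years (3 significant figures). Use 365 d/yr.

Continuity: the same q passes through each zone, so ΔH = q·Σ(L_j/K_j) — the zones act as resistances in series.
Σ(L/K) = 133/2.65 + 133/162 + 42.4/0.345 = 50.19 + 0.8210 + 122.9 = 173.9 d
K_eq = L_total / Σ(L/K) = 308.4 / 173.9 = 1.773 m/d
q = K_eq · i = 1.773 × 0.0090 = 0.01596 m/d (same in every zone)
Zone A: v = q/n = 0.01596/0.22 = 0.07255 m/d → t_A = 133/0.07255 = 1833 d
Zone B: v = q/n = 0.01596/0.30 = 0.05320 m/d → t_B = 133/0.05320 = 2500 d
Zone C: v = q/n = 0.01596/0.42 = 0.03800 m/d → t_C = 42.4/0.03800 = 1116 d
Total t = 1833 + 2500 + 1116 = 5449 d
   = 5449 / 365 = 14.9 yr

14.9 years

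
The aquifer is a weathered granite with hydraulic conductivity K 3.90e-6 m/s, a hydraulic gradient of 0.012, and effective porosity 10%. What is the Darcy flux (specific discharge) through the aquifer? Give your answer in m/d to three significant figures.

K = 3.90e-6 m/s × 86400 s/d = 0.3370 m/d
q = Ki = 0.3370 × 0.012 = 0.004044 m/d

0.00404 m/d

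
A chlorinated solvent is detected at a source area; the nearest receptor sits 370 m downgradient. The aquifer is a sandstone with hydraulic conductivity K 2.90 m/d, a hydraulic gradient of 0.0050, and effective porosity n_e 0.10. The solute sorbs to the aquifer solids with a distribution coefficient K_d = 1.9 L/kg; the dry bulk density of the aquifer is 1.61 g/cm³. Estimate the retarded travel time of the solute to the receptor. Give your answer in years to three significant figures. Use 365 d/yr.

221 years

q = Ki = 2.90 × 0.0050 = 0.01450 m/d
v_s = q/n_e = 0.01450/0.10 = 0.1450 m/d
Retardation R = 1 + ρ_b·K_d/n = 1 + 1.61×1.9/0.10 = 31.59
Contaminant velocity v_c = v/R = 0.1450/31.59 = 0.004590 m/d
t = L/v_c = 370/0.004590 = 80610 d
   = 80610/365 = 221 yr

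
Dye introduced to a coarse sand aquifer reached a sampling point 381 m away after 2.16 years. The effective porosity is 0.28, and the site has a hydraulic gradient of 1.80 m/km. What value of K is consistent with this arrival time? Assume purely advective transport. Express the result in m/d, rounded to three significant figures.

t = 2.16 years = 788.4 d
v = L / t = 381 / 788.4 = 0.4833 m/d
K = v · n / i = 0.4833 × 0.28 / 0.0018 = 75.2 m/d

75.2 m/d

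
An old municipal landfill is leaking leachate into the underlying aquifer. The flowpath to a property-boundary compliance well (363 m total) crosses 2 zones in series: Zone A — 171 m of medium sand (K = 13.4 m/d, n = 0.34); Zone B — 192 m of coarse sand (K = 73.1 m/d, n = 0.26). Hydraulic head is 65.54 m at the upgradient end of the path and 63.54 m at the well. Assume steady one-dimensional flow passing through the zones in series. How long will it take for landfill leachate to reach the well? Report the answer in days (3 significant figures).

831 days

Total head drop ΔH = 65.54 − 63.54 = 2.00 m
Continuity: the same q passes through each zone, so ΔH = q·Σ(L_j/K_j) — the zones act as resistances in series.
Σ(L/K) = 171/13.4 + 192/73.1 = 12.76 + 2.627 = 15.39 d
q = ΔH / Σ(L/K) = 2.00 / 15.39 = 0.1300 m/d (same in every zone)
Zone A: v = q/n = 0.1300/0.34 = 0.3823 m/d → t_A = 171/0.3823 = 447.3 d
Zone B: v = q/n = 0.1300/0.26 = 0.4999 m/d → t_B = 192/0.4999 = 384.1 d
Total t = 447.3 + 384.1 = 831.4 d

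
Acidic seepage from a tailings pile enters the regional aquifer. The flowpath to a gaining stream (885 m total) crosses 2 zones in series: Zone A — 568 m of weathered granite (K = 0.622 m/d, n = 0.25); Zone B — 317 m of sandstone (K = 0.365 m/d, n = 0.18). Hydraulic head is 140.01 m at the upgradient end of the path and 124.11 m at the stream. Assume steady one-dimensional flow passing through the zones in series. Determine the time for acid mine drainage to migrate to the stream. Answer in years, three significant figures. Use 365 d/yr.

61.1 years

Total head drop ΔH = 140.01 − 124.11 = 15.90 m
Steady 1-D flow in series ⇒ the Darcy flux q is identical in every zone and the zone head losses add (resistances L/K in series).
Σ(L/K) = 568/0.622 + 317/0.365 = 913.2 + 868.5 = 1782 d
q = ΔH / Σ(L/K) = 15.90 / 1782 = 0.008924 m/d (same in every zone)
Zone A: v = q/n = 0.008924/0.25 = 0.03570 m/d → t_A = 568/0.03570 = 15910 d
Zone B: v = q/n = 0.008924/0.18 = 0.04958 m/d → t_B = 317/0.04958 = 6394 d
Total t = 15910 + 6394 = 22310 d
   = 22310 / 365 = 61.1 yr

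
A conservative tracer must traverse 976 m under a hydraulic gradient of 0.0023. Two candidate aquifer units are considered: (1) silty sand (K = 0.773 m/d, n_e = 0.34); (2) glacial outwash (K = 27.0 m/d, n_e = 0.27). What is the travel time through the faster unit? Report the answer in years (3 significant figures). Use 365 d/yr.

11.6 years

Unit 1 (silty sand): v = 0.773×0.0023/0.34 = 0.005229 m/d, t = 976/0.005229 = 186600 d
Unit 2 (glacial outwash): v = 27.0×0.0023/0.27 = 0.2300 m/d, t = 976/0.2300 = 4243 d
Faster: 4243 d / 365 = 11.6 yr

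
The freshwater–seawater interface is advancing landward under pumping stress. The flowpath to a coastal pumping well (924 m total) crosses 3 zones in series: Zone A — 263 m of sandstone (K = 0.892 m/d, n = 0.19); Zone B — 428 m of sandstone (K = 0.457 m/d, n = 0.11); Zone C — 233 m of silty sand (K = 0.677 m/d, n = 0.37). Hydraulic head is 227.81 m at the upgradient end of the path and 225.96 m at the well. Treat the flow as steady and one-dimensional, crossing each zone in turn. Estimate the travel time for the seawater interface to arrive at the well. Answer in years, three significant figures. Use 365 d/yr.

Total head drop ΔH = 227.81 − 225.96 = 1.85 m
Continuity: the same q passes through each zone, so ΔH = q·Σ(L_j/K_j) — the zones act as resistances in series.
Σ(L/K) = 263/0.892 + 428/0.457 + 233/0.677 = 294.8 + 936.5 + 344.2 = 1576 d
q = ΔH / Σ(L/K) = 1.85 / 1576 = 0.001174 m/d (same in every zone)
Zone A: v = q/n = 0.001174/0.19 = 0.006180 m/d → t_A = 263/0.006180 = 42560 d
Zone B: v = q/n = 0.001174/0.11 = 0.01067 m/d → t_B = 428/0.01067 = 40100 d
Zone C: v = q/n = 0.001174/0.37 = 0.003173 m/d → t_C = 233/0.003173 = 73420 d
Total t = 42560 + 40100 + 73420 = 156100 d
   = 156100 / 365 = 428 yr

428 years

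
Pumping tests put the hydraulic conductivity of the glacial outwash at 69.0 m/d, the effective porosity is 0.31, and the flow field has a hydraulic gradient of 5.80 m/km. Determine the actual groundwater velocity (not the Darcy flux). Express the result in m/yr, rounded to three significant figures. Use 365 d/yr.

471 m/yr

Specific discharge q = 69.0 × 0.0058 = 0.4002 m/d
v = Ki/n = 69.0·0.0058/0.31 = 1.291 m/d
   = 1.291 × 365 = 471 m/yr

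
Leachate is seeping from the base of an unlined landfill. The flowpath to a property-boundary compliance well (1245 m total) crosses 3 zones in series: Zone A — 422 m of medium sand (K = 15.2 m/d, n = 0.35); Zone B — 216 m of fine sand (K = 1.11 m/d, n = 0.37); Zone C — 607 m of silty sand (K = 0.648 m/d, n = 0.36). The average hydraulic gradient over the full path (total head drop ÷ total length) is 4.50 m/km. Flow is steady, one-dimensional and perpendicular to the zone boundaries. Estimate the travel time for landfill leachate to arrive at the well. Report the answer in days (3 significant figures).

92300 days

Continuity: the same q passes through each zone, so ΔH = q·Σ(L_j/K_j) — the zones act as resistances in series.
Σ(L/K) = 422/15.2 + 216/1.11 + 607/0.648 = 27.76 + 194.6 + 936.7 = 1159 d
K_eq = L_total / Σ(L/K) = 1245 / 1159 = 1.074 m/d
q = K_eq · i = 1.074 × 0.0045 = 0.004834 m/d (same in every zone)
Zone A: v = q/n = 0.004834/0.35 = 0.01381 m/d → t_A = 422/0.01381 = 30560 d
Zone B: v = q/n = 0.004834/0.37 = 0.01306 m/d → t_B = 216/0.01306 = 16530 d
Zone C: v = q/n = 0.004834/0.36 = 0.01343 m/d → t_C = 607/0.01343 = 45210 d
Total t = 30560 + 16530 + 45210 = 92300 d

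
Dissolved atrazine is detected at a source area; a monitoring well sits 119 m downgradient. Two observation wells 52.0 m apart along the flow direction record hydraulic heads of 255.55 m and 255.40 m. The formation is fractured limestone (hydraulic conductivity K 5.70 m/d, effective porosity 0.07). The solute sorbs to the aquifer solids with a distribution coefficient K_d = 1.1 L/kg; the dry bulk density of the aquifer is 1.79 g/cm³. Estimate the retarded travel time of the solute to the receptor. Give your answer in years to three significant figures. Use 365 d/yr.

Hydraulic gradient i = (255.55 − 255.40) / 52.0 = 0.15 / 52.0 = 0.002885
Darcy flux q = K·i = 5.70 × 0.002885 = 0.01644 m/d
Seepage velocity v = q / n = 0.01644 / 0.07 = 0.2349 m/d
Retardation R = 1 + ρ_b·K_d/n = 1 + 1.79×1.1/0.07 = 29.13
Contaminant velocity v_c = v/R = 0.2349/29.13 = 0.008064 m/d
t = L/v_c = 119/0.008064 = 14760 d
   = 14760/365 = 40.4 yr

40.4 years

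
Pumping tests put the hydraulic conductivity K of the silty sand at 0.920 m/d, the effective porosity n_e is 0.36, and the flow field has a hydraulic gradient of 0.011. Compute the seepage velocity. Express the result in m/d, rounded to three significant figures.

Darcy flux q = K·i = 0.920 × 0.011 = 0.01012 m/d
v = Ki/n = 0.920·0.011/0.36 = 0.02811 m/d

0.0281 m/d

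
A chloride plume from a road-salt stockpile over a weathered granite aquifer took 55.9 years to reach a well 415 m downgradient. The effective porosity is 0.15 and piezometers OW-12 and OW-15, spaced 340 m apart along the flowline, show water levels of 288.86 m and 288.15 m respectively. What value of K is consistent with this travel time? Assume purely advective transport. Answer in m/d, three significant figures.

1.46 m/d

Hydraulic gradient i = (288.86 − 288.15) / 340 = 0.71 / 340 = 0.002088
t = 55.9 years = 20400 d
v = L / t = 415 / 20400 = 0.02034 m/d
K = v · n / i = 0.02034 × 0.15 / 0.002088 = 1.46 m/d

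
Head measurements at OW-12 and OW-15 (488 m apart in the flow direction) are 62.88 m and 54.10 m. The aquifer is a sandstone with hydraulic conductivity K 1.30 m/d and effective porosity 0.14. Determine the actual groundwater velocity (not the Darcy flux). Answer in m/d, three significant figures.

Hydraulic gradient i = (62.88 − 54.10) / 488 = 8.78 / 488 = 0.01799
q = Ki = 1.30 × 0.01799 = 0.02339 m/d
v_s = q/n_e = 0.02339/0.14 = 0.1671 m/d

0.167 m/d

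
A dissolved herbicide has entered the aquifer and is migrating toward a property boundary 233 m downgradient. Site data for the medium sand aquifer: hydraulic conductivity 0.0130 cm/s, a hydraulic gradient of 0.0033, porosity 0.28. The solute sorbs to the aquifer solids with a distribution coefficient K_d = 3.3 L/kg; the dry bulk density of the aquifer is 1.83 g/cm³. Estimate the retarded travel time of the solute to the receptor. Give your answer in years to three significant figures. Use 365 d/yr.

K = 0.0130 cm/s × 864 = 11.23 m/d
q = Ki = 11.23 × 0.0033 = 0.03707 m/d
v_s = q/n_e = 0.03707/0.28 = 0.1324 m/d
Retardation R = 1 + ρ_b·K_d/n = 1 + 1.83×3.3/0.28 = 22.57
Contaminant velocity v_c = v/R = 0.1324/22.57 = 0.005866 m/d
t = L/v_c = 233/0.005866 = 39720 d
   = 39720/365 = 109 yr

109 years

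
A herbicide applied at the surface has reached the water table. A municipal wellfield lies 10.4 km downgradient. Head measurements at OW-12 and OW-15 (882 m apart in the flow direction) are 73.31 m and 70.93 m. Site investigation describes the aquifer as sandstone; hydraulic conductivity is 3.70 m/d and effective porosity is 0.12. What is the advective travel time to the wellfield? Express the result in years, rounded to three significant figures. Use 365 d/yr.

342 years

Hydraulic gradient i = (73.31 − 70.93) / 882 = 2.38 / 882 = 0.002698
q = Ki = 3.70 × 0.002698 = 0.009984 m/d
v_s = q/n_e = 0.009984/0.12 = 0.08320 m/d
L = 10.4 km = 10400 m
t = L / v = 10400 / 0.08320 = 125000 d
   = 125000 / 365 = 342 yr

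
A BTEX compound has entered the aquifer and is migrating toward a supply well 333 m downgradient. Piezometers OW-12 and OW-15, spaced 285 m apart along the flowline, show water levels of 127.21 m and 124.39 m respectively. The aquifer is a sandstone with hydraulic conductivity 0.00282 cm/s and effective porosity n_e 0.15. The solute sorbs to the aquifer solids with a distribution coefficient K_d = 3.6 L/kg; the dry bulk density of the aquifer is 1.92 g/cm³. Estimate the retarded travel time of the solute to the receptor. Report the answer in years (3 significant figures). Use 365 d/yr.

Hydraulic gradient i = (127.21 − 124.39) / 285 = 2.82 / 285 = 0.009895
K = 0.00282 cm/s × 864 = 2.436 m/d
q = Ki = 2.436 × 0.009895 = 0.02411 m/d
v_s = q/n_e = 0.02411/0.15 = 0.1607 m/d
Retardation R = 1 + ρ_b·K_d/n = 1 + 1.92×3.6/0.15 = 47.08
Contaminant velocity v_c = v/R = 0.1607/47.08 = 0.003414 m/d
t = L/v_c = 333/0.003414 = 97540 d
   = 97540/365 = 267 yr

267 years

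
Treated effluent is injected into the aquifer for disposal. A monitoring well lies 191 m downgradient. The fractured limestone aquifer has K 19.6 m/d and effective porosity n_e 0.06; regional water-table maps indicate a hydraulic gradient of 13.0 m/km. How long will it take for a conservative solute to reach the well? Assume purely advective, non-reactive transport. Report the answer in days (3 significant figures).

45.0 days

q = Ki = 19.6 × 0.013 = 0.2548 m/d
v = Ki/n = 19.6·0.013/0.06 = 4.247 m/d
t = L / v = 191 / 4.247 = 44.98 d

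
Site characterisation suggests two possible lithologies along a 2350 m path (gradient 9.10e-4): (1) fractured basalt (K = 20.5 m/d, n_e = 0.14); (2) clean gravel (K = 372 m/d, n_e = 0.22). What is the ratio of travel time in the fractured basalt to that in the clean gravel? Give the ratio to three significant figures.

Unit 1 (fractured basalt): v = 20.5×9.1e-4/0.14 = 0.1333 m/d, t = 2350/0.1333 = 17640 d
Unit 2 (clean gravel): v = 372×9.1e-4/0.22 = 1.539 m/d, t = 2350/1.539 = 1527 d
t(fractured basalt) / t(clean gravel) = 17640/1527 = 11.5

11.5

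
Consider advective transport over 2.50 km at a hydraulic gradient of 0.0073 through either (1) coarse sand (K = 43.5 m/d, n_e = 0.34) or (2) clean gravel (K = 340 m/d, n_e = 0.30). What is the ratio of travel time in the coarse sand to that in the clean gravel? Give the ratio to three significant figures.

8.86

Unit 1 (coarse sand): v = 43.5×0.0073/0.34 = 0.9340 m/d, t = 2500/0.9340 = 2677 d
Unit 2 (clean gravel): v = 340×0.0073/0.30 = 8.273 m/d, t = 2500/8.273 = 302.2 d
t(coarse sand) / t(clean gravel) = 2677/302.2 = 8.86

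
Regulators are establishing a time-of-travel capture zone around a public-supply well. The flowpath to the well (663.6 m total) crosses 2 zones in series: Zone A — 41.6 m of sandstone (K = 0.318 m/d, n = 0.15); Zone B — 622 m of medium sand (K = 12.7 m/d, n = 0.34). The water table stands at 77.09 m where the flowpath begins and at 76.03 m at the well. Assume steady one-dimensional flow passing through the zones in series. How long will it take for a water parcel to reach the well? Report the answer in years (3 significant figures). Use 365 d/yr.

Total head drop ΔH = 77.09 − 76.03 = 1.06 m
Continuity: the same q passes through each zone, so ΔH = q·Σ(L_j/K_j) — the zones act as resistances in series.
Σ(L/K) = 41.6/0.318 + 622/12.7 = 130.8 + 48.98 = 179.8 d
q = ΔH / Σ(L/K) = 1.06 / 179.8 = 0.005896 m/d (same in every zone)
Zone A: v = q/n = 0.005896/0.15 = 0.03930 m/d → t_A = 41.6/0.03930 = 1058 d
Zone B: v = q/n = 0.005896/0.34 = 0.01734 m/d → t_B = 622/0.01734 = 35870 d
Total t = 1058 + 35870 = 36930 d
   = 36930 / 365 = 101 yr

101 years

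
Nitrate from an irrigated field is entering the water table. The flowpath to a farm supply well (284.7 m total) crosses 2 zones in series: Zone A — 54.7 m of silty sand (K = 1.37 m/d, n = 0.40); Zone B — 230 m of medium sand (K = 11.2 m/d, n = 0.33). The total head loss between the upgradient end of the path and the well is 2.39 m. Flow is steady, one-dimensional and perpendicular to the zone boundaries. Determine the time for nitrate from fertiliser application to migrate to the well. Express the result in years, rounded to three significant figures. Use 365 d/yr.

6.78 years

Steady 1-D flow in series ⇒ the Darcy flux q is identical in every zone and the zone head losses add (resistances L/K in series).
Σ(L/K) = 54.7/1.37 + 230/11.2 = 39.93 + 20.54 = 60.46 d
q = ΔH / Σ(L/K) = 2.39 / 60.46 = 0.03953 m/d (same in every zone)
Zone A: v = q/n = 0.03953/0.40 = 0.09882 m/d → t_A = 54.7/0.09882 = 553.5 d
Zone B: v = q/n = 0.03953/0.33 = 0.1198 m/d → t_B = 230/0.1198 = 1920 d
Total t = 553.5 + 1920 = 2474 d
   = 2474 / 365 = 6.78 yr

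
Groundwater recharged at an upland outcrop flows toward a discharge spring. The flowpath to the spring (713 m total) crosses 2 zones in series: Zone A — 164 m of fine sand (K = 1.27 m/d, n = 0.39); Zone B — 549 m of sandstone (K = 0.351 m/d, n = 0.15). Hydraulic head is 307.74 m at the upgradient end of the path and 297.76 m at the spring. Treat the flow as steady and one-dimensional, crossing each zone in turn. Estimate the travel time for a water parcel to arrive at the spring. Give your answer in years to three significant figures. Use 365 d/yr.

68.0 years

Total head drop ΔH = 307.74 − 297.76 = 9.98 m
Steady 1-D flow in series ⇒ the Darcy flux q is identical in every zone and the zone head losses add (resistances L/K in series).
Σ(L/K) = 164/1.27 + 549/0.351 = 129.1 + 1564 = 1693 d
q = ΔH / Σ(L/K) = 9.98 / 1693 = 0.005894 m/d (same in every zone)
Zone A: v = q/n = 0.005894/0.39 = 0.01511 m/d → t_A = 164/0.01511 = 10850 d
Zone B: v = q/n = 0.005894/0.15 = 0.03929 m/d → t_B = 549/0.03929 = 13970 d
Total t = 10850 + 13970 = 24820 d
   = 24820 / 365 = 68.0 yr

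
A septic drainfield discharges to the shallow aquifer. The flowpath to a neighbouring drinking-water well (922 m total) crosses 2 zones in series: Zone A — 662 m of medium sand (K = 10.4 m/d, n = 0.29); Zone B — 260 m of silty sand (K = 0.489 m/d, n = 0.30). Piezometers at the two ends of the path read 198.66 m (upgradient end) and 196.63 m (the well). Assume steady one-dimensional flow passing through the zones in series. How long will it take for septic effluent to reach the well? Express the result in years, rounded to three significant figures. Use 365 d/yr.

Total head drop ΔH = 198.66 − 196.63 = 2.03 m
Steady 1-D flow in series ⇒ the Darcy flux q is identical in every zone and the zone head losses add (resistances L/K in series).
Σ(L/K) = 662/10.4 + 260/0.489 = 63.65 + 531.7 = 595.4 d
q = ΔH / Σ(L/K) = 2.03 / 595.4 = 0.003410 m/d (same in every zone)
Zone A: v = q/n = 0.003410/0.29 = 0.01176 m/d → t_A = 662/0.01176 = 56300 d
Zone B: v = q/n = 0.003410/0.30 = 0.01137 m/d → t_B = 260/0.01137 = 22880 d
Total t = 56300 + 22880 = 79180 d
   = 79180 / 365 = 217 yr

217 years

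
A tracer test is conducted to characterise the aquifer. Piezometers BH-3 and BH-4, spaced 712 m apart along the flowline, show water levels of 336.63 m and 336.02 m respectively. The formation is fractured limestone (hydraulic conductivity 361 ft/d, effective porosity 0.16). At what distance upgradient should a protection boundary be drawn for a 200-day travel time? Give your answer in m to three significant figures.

Hydraulic gradient i = (336.63 − 336.02) / 712 = 0.61 / 712 = 8.567e-4
K = 361 ft/d × 0.3048 = 110.0 m/d
Darcy flux q = K·i = 110.0 × 8.567e-4 = 0.09427 m/d
v_s = q/n_e = 0.09427/0.16 = 0.5892 m/d
L = v × T = 0.5892 × 200 = 117.8 m

118 m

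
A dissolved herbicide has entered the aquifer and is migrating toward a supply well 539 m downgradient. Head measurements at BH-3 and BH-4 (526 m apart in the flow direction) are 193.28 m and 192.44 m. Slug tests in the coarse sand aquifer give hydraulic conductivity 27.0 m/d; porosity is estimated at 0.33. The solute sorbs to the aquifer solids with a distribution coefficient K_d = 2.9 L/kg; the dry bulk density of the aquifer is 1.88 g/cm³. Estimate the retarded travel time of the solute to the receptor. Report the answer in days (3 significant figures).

72300 days

Hydraulic gradient i = (193.28 − 192.44) / 526 = 0.84 / 526 = 0.001597
q = Ki = 27.0 × 0.001597 = 0.04312 m/d
v = Ki/n = 27.0·0.001597/0.33 = 0.1307 m/d
Retardation R = 1 + ρ_b·K_d/n = 1 + 1.88×2.9/0.33 = 17.52
Contaminant velocity v_c = v/R = 0.1307/17.52 = 0.007457 m/d
t = L/v_c = 539/0.007457 = 72280 d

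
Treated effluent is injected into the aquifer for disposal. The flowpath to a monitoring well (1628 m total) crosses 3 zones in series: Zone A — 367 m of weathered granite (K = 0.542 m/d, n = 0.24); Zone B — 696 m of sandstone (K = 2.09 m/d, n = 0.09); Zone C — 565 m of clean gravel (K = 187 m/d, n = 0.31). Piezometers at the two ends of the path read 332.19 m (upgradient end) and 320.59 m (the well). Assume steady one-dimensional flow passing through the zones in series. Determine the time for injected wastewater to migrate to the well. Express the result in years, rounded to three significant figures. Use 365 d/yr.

78.0 years

Total head drop ΔH = 332.19 − 320.59 = 11.60 m
Continuity: the same q passes through each zone, so ΔH = q·Σ(L_j/K_j) — the zones act as resistances in series.
Σ(L/K) = 367/0.542 + 696/2.09 + 565/187 = 677.1 + 333.0 + 3.021 = 1013 d
q = ΔH / Σ(L/K) = 11.60 / 1013 = 0.01145 m/d (same in every zone)
Zone A: v = q/n = 0.01145/0.24 = 0.04771 m/d → t_A = 367/0.04771 = 7693 d
Zone B: v = q/n = 0.01145/0.09 = 0.1272 m/d → t_B = 696/0.1272 = 5471 d
Zone C: v = q/n = 0.01145/0.31 = 0.03693 m/d → t_C = 565/0.03693 = 15300 d
Total t = 7693 + 5471 + 15300 = 28460 d
   = 28460 / 365 = 78.0 yr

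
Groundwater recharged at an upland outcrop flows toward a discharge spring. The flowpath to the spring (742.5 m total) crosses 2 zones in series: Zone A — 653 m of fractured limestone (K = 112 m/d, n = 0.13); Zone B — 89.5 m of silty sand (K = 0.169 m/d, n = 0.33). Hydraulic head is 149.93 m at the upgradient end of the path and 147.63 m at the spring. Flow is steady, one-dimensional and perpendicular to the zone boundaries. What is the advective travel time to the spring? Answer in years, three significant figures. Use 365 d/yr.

73.0 years

Total head drop ΔH = 149.93 − 147.63 = 2.30 m
Steady 1-D flow in series ⇒ the Darcy flux q is identical in every zone and the zone head losses add (resistances L/K in series).
Σ(L/K) = 653/112 + 89.5/0.169 = 5.830 + 529.6 = 535.4 d
q = ΔH / Σ(L/K) = 2.30 / 535.4 = 0.004296 m/d (same in every zone)
Zone A: v = q/n = 0.004296/0.13 = 0.03304 m/d → t_A = 653/0.03304 = 19760 d
Zone B: v = q/n = 0.004296/0.33 = 0.01302 m/d → t_B = 89.5/0.01302 = 6875 d
Total t = 19760 + 6875 = 26640 d
   = 26640 / 365 = 73.0 yr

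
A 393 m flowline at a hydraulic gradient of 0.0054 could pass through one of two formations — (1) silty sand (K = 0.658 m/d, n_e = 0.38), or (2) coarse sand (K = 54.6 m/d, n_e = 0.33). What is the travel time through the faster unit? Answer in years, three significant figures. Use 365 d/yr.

Unit 1 (silty sand): v = 0.658×0.0054/0.38 = 0.009351 m/d, t = 393/0.009351 = 42030 d
Unit 2 (coarse sand): v = 54.6×0.0054/0.33 = 0.8935 m/d, t = 393/0.8935 = 439.9 d
Faster: 439.9 d / 365 = 1.21 yr

1.21 years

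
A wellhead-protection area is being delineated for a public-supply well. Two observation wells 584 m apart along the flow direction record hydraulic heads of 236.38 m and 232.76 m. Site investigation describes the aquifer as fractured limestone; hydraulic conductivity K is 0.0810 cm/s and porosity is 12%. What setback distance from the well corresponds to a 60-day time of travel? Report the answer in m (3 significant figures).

Hydraulic gradient i = (236.38 − 232.76) / 584 = 3.62 / 584 = 0.006199
K = 0.0810 cm/s × 864 = 69.98 m/d
Specific discharge q = 69.98 × 0.006199 = 0.4338 m/d
v_s = q/n_e = 0.4338/0.12 = 3.615 m/d
L = v × T = 3.615 × 60 = 216.9 m

217 m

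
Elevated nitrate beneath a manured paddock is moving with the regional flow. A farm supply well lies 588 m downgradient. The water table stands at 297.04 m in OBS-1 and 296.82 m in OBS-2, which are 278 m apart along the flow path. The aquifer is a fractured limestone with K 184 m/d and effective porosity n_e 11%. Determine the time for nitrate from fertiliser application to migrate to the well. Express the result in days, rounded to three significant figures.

Hydraulic gradient i = (297.04 − 296.82) / 278 = 0.22 / 278 = 7.914e-4
q = Ki = 184 × 7.914e-4 = 0.1456 m/d
v_s = q/n_e = 0.1456/0.11 = 1.324 m/d
t = L / v = 588 / 1.324 = 444.2 d

444 days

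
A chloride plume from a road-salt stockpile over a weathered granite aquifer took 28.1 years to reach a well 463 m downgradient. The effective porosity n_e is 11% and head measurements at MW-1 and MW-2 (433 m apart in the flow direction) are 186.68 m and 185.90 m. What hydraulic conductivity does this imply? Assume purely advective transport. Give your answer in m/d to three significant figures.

2.76 m/d

Hydraulic gradient i = (186.68 − 185.90) / 433 = 0.78 / 433 = 0.001801
t = 28.1 years = 10260 d
v = L / t = 463 / 10260 = 0.04514 m/d
K = v · n / i = 0.04514 × 0.11 / 0.001801 = 2.76 m/d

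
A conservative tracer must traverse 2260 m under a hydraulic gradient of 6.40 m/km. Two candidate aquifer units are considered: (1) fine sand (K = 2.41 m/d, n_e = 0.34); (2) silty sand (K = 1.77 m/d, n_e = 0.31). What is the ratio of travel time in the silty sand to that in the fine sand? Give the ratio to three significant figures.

Unit 1 (fine sand): v = 2.41×0.0064/0.34 = 0.04536 m/d, t = 2260/0.04536 = 49820 d
Unit 2 (silty sand): v = 1.77×0.0064/0.31 = 0.03654 m/d, t = 2260/0.03654 = 61850 d
t(silty sand) / t(fine sand) = 61850/49820 = 1.24

1.24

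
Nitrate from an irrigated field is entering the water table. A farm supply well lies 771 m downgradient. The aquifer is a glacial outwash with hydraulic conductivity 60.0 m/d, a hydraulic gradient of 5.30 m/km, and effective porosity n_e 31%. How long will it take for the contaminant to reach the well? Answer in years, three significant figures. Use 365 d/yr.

2.06 years

q = Ki = 60.0 × 0.0053 = 0.3180 m/d
v = Ki/n = 60.0·0.0053/0.31 = 1.026 m/d
t = L / v = 771 / 1.026 = 751.6 d
   = 751.6 / 365 = 2.06 yr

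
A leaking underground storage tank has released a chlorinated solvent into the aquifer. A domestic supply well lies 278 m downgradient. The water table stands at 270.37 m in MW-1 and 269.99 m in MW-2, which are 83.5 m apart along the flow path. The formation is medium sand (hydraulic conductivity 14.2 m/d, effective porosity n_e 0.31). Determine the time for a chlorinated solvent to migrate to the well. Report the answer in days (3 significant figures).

1330 days

Hydraulic gradient i = (270.37 − 269.99) / 83.5 = 0.38 / 83.5 = 0.004551
q = Ki = 14.2 × 0.004551 = 0.06462 m/d
v_s = q/n_e = 0.06462/0.31 = 0.2085 m/d
t = L / v = 278 / 0.2085 = 1334 d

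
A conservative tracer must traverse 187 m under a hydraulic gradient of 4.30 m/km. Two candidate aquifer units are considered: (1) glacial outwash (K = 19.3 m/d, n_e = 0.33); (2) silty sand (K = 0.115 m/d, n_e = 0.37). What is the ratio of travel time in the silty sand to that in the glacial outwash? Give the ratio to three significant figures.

Unit 1 (glacial outwash): v = 19.3×0.0043/0.33 = 0.2515 m/d, t = 187/0.2515 = 743.6 d
Unit 2 (silty sand): v = 0.115×0.0043/0.37 = 0.001336 m/d, t = 187/0.001336 = 139900 d
t(silty sand) / t(glacial outwash) = 139900/743.6 = 188

188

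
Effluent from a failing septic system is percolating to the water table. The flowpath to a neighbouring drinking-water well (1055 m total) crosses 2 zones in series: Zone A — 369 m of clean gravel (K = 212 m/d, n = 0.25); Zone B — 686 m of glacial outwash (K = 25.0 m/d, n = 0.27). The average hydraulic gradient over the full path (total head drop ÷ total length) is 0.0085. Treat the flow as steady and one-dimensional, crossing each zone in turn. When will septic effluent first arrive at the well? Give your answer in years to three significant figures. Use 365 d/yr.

2.47 years

For zones in series the flux q is common to all zones; the equivalent conductivity is the harmonic (thickness-weighted) mean, K_eq = L_total / Σ(L_j/K_j).
Σ(L/K) = 369/212 + 686/25.0 = 1.741 + 27.44 = 29.18 d
K_eq = L_total / Σ(L/K) = 1055 / 29.18 = 36.15 m/d
q = K_eq · i = 36.15 × 0.0085 = 0.3073 m/d (same in every zone)
Zone A: v = q/n = 0.3073/0.25 = 1.229 m/d → t_A = 369/1.229 = 300.2 d
Zone B: v = q/n = 0.3073/0.27 = 1.138 m/d → t_B = 686/1.138 = 602.7 d
Total t = 300.2 + 602.7 = 902.9 d
   = 902.9 / 365 = 2.47 yr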